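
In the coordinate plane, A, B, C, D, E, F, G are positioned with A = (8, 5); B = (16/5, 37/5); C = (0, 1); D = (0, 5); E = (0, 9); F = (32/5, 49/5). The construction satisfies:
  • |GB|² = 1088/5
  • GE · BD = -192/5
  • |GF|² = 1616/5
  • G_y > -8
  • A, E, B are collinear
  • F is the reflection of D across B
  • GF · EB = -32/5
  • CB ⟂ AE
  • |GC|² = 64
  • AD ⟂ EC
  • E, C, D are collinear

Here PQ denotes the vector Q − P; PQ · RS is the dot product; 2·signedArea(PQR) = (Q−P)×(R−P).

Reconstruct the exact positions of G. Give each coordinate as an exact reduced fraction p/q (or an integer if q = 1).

1. G_x = 0  [GE · BD = -192/5 ∩ GF · EB = -32/5]
2. G_y = -7  [GE · BD = -192/5 ∩ GF · EB = -32/5]
   → G = (0, -7)

G = (0, -7)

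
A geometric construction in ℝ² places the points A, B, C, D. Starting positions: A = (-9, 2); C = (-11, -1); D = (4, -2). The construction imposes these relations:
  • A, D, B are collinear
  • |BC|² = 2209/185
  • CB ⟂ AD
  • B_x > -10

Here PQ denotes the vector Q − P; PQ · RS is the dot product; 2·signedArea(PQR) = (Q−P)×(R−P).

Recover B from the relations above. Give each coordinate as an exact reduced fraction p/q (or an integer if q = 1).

B = (-1847/185, 426/185)

1. B_x = -1847/185  [A, D, B are collinear ∩ CB ⟂ AD]
2. B_y = 426/185  [A, D, B are collinear ∩ CB ⟂ AD]
   → B = (-1847/185, 426/185)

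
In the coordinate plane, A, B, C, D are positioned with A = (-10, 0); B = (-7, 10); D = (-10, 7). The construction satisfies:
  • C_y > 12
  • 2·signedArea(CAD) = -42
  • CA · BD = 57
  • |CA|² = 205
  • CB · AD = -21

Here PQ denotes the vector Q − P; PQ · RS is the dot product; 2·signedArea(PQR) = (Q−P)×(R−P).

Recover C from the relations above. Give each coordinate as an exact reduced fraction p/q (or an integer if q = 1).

C = (-4, 13)

1. C_x = -4  [2·signedArea(CAD) = -42 ∩ CB · AD = -21]
2. C_y = 13  [2·signedArea(CAD) = -42 ∩ CB · AD = -21]
   → C = (-4, 13)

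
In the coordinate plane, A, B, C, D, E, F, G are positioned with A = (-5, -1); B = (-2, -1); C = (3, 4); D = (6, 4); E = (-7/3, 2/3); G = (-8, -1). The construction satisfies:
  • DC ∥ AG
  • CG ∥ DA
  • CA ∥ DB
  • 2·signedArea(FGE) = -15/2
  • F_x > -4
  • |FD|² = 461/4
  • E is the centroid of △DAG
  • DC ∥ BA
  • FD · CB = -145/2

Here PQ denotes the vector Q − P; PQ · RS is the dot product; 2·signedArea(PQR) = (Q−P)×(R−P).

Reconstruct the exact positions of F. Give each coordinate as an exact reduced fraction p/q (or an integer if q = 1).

F = (-7/2, -1)

1. F_x = -7/2  [FD · CB = -145/2 ∩ 2·signedArea(FGE) = -15/2]
2. F_y = -1  [FD · CB = -145/2 ∩ 2·signedArea(FGE) = -15/2]
   → F = (-7/2, -1)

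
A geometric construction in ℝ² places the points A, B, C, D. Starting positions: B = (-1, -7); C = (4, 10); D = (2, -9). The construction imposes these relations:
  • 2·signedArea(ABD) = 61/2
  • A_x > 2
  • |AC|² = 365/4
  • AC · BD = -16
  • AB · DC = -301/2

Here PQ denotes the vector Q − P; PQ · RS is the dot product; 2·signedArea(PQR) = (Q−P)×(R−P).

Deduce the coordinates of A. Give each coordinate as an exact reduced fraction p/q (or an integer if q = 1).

1. A_x = 3  [2·signedArea(ABD) = 61/2 ∩ AC · BD = -16]
2. A_y = 1/2  [2·signedArea(ABD) = 61/2 ∩ AC · BD = -16]
   → A = (3, 1/2)

A = (3, 1/2)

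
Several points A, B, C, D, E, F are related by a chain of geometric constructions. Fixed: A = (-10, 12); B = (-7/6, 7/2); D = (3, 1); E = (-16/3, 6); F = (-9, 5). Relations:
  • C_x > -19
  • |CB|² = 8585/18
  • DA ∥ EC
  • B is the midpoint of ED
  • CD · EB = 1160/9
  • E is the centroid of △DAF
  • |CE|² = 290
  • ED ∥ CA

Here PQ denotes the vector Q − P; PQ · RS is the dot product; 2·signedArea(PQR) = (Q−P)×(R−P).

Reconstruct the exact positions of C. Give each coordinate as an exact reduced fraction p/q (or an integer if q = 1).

1. C_x = -55/3  [ED ∥ CA ∩ DA ∥ EC]
2. C_y = 17  [ED ∥ CA ∩ DA ∥ EC]
   → C = (-55/3, 17)

C = (-55/3, 17)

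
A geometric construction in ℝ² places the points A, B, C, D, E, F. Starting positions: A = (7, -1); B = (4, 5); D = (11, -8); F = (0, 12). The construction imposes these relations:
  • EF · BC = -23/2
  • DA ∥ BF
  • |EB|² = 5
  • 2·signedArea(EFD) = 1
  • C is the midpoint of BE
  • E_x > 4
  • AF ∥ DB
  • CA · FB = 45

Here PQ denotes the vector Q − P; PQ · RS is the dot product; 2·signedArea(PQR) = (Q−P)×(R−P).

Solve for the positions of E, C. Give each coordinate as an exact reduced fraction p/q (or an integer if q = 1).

C = (9/2, 4)
E = (5, 3)

1. E_x = 5  [line 20·x + 11·y + -133 = 0 ∩ |EB|² = 5]
2. E_y = 3  [line 20·x + 11·y + -133 = 0 ∩ |EB|² = 5]
   → E = (5, 3)
3. C_x = 9/2  [C is the midpoint of BE]
4. C_y = 4  [C is the midpoint of BE]
   → C = (9/2, 4)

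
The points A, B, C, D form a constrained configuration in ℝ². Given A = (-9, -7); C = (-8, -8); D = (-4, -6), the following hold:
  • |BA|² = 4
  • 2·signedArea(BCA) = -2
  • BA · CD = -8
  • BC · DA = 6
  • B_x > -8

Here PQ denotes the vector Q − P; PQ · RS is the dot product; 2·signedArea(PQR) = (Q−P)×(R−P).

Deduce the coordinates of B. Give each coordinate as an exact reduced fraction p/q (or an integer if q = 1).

B = (-7, -7)

1. B_x = -7  [BC · DA = 6 ∩ BA · CD = -8]
2. B_y = -7  [BC · DA = 6 ∩ BA · CD = -8]
   → B = (-7, -7)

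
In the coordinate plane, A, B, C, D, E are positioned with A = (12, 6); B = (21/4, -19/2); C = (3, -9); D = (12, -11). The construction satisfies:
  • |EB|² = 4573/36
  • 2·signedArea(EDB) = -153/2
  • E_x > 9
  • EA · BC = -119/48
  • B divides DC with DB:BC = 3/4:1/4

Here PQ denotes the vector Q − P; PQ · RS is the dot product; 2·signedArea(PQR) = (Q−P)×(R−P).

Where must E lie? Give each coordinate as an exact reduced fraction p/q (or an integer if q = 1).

1. E_x = 39/4  [EA · BC = -119/48 ∩ 2·signedArea(EDB) = -153/2]
2. E_y = 5/6  [EA · BC = -119/48 ∩ 2·signedArea(EDB) = -153/2]
   → E = (39/4, 5/6)

E = (39/4, 5/6)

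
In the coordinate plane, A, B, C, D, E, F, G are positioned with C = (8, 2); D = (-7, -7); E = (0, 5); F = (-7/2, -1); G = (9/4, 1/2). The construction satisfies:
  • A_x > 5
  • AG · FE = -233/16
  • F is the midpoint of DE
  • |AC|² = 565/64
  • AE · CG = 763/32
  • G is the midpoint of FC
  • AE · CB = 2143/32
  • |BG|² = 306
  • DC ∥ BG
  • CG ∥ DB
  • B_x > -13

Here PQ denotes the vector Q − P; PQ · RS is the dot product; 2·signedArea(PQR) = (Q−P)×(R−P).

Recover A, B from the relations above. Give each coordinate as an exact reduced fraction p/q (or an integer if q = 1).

1. A_x = 41/8  [AE · CG = 763/32 ∩ AG · FE = -233/16]
2. A_y = 5/4  [AE · CG = 763/32 ∩ AG · FE = -233/16]
   → A = (41/8, 5/4)
3. B_x = -51/4  [AE · CB = 2143/32 ∩ DC ∥ BG]
4. B_y = -17/2  [AE · CB = 2143/32 ∩ DC ∥ BG]
   → B = (-51/4, -17/2)

A = (41/8, 5/4)
B = (-51/4, -17/2)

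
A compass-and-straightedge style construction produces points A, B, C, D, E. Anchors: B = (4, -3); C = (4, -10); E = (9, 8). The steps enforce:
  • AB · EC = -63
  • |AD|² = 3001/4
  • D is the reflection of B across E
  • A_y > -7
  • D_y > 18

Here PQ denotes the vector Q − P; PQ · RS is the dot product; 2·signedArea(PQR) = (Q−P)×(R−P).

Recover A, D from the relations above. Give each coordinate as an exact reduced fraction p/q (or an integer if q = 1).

A = (4, -13/2)
D = (14, 19)

1. D_x = 14  [D is the reflection of B across E]
2. D_y = 19  [D is the reflection of B across E]
   → D = (14, 19)
3. A_x = 4  [line 5·x + 18·y + 97 = 0 ∩ |AD|² = 3001/4]
4. A_y = -13/2  [line 5·x + 18·y + 97 = 0 ∩ |AD|² = 3001/4]
   → A = (4, -13/2)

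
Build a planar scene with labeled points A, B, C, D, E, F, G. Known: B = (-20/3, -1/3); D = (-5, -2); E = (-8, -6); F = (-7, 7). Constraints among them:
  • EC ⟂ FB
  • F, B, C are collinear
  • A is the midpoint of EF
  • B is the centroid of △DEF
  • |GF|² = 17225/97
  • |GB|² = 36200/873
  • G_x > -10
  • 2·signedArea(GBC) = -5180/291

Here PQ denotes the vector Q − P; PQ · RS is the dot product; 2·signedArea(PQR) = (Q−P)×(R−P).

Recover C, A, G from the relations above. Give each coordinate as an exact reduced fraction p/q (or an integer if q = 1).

1. C_x = -622/97  [F, B, C are collinear ∩ EC ⟂ FB]
2. C_y = -575/97  [F, B, C are collinear ∩ EC ⟂ FB]
   → C = (-622/97, -575/97)
3. A_x = -15/2  [A is the midpoint of EF]
4. A_y = 1/2  [A is the midpoint of EF]
   → A = (-15/2, 1/2)
5. G_x = -930/97  [line 1628/291·x + 74/291·y + 16058/291 = 0 ∩ |GB|² = 36200/873]
6. G_y = -589/97  [line 1628/291·x + 74/291·y + 16058/291 = 0 ∩ |GB|² = 36200/873]
   → G = (-930/97, -589/97)

A = (-15/2, 1/2)
C = (-622/97, -575/97)
G = (-930/97, -589/97)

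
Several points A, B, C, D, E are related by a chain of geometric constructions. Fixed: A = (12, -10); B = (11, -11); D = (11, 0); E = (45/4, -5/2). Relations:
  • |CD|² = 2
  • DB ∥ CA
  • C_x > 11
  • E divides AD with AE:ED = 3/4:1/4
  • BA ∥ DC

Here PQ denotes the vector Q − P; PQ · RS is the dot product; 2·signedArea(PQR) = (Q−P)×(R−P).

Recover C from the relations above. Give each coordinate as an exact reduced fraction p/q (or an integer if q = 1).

C = (12, 1)

1. C_x = 12  [DB ∥ CA ∩ BA ∥ DC]
2. C_y = 1  [DB ∥ CA ∩ BA ∥ DC]
   → C = (12, 1)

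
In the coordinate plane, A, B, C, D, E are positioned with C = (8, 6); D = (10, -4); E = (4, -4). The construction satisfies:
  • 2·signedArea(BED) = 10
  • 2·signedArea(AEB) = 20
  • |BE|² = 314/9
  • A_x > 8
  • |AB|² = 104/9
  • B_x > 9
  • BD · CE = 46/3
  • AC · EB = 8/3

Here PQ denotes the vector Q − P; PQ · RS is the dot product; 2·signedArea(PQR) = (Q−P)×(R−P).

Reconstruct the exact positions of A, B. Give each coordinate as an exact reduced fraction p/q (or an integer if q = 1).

A = (9, 1)
B = (29/3, -7/3)

1. B_x = 29/3  [BD · CE = 46/3 ∩ 2·signedArea(BED) = 10]
2. B_y = -7/3  [BD · CE = 46/3 ∩ 2·signedArea(BED) = 10]
   → B = (29/3, -7/3)
3. A_x = 9  [2·signedArea(AEB) = 20 ∩ AC · EB = 8/3]
4. A_y = 1  [2·signedArea(AEB) = 20 ∩ AC · EB = 8/3]
   → A = (9, 1)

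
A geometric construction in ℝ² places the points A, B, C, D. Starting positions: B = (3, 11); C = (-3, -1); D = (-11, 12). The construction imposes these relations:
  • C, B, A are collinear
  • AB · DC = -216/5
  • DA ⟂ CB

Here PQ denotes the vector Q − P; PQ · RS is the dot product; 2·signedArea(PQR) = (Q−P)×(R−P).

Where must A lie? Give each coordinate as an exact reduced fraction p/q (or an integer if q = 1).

A = (3/5, 31/5)

1. A_x = 3/5  [C, B, A are collinear ∩ DA ⟂ CB]
2. A_y = 31/5  [C, B, A are collinear ∩ DA ⟂ CB]
   → A = (3/5, 31/5)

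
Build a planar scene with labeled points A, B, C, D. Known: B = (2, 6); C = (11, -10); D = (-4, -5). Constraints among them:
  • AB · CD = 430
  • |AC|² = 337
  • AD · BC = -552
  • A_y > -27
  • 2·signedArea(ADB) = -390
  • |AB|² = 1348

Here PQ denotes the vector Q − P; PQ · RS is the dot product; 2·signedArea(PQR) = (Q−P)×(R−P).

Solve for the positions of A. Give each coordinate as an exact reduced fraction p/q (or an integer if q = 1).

A = (20, -26)

1. A_x = 20  [2·signedArea(ADB) = -390 ∩ AD · BC = -552]
2. A_y = -26  [2·signedArea(ADB) = -390 ∩ AD · BC = -552]
   → A = (20, -26)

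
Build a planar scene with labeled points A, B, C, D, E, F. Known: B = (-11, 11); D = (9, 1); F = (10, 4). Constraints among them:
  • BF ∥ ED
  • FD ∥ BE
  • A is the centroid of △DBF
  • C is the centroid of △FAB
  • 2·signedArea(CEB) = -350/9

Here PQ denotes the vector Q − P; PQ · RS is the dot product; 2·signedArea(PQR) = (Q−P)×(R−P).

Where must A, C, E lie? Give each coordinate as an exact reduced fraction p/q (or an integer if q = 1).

A = (8/3, 16/3)
C = (5/9, 61/9)
E = (-12, 8)

1. A_x = 8/3  [A is the centroid of △DBF]
2. A_y = 16/3  [A is the centroid of △DBF]
   → A = (8/3, 16/3)
3. C_x = 5/9  [C is the centroid of △FAB]
4. C_y = 61/9  [C is the centroid of △FAB]
   → C = (5/9, 61/9)
5. E_x = -12  [BF ∥ ED ∩ FD ∥ BE]
6. E_y = 8  [BF ∥ ED ∩ FD ∥ BE]
   → E = (-12, 8)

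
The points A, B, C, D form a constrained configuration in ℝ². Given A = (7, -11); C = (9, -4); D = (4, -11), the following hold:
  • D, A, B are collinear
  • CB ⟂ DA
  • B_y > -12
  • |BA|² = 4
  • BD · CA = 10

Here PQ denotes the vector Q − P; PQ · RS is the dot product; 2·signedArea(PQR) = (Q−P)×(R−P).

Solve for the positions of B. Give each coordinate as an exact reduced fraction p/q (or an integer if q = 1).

1. B_x = 9  [D, A, B are collinear ∩ CB ⟂ DA]
2. B_y = -11  [D, A, B are collinear ∩ CB ⟂ DA]
   → B = (9, -11)

B = (9, -11)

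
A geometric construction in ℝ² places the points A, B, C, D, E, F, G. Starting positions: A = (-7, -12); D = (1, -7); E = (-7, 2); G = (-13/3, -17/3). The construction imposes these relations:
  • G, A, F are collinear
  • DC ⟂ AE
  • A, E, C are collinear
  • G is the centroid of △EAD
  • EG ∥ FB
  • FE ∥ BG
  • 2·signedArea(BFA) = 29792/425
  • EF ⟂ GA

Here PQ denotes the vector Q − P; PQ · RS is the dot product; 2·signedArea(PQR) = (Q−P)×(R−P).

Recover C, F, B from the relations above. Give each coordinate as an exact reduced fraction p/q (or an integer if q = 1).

B = (859/1275, -9913/1275)
C = (-7, -7)
F = (-847/425, -46/425)

1. C_x = -7  [A, E, C are collinear ∩ DC ⟂ AE]
2. C_y = -7  [A, E, C are collinear ∩ DC ⟂ AE]
   → C = (-7, -7)
3. F_x = -847/425  [G, A, F are collinear ∩ EF ⟂ GA]
4. F_y = -46/425  [G, A, F are collinear ∩ EF ⟂ GA]
   → F = (-847/425, -46/425)
5. B_x = 859/1275  [FE ∥ BG ∩ EG ∥ FB]
6. B_y = -9913/1275  [FE ∥ BG ∩ EG ∥ FB]
   → B = (859/1275, -9913/1275)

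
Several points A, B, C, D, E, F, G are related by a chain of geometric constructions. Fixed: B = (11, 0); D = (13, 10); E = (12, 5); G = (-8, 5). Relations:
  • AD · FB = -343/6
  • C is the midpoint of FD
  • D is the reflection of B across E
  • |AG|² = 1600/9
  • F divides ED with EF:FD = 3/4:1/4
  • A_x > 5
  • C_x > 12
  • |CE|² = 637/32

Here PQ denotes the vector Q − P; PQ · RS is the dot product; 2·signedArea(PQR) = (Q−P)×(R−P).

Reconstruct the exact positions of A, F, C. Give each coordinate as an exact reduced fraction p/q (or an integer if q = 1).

A = (16/3, 5)
C = (103/8, 75/8)
F = (51/4, 35/4)

1. F_x = 51/4  [F divides ED with EF:FD = 3/4:1/4]
2. F_y = 35/4  [F divides ED with EF:FD = 3/4:1/4]
   → F = (51/4, 35/4)
3. C_x = 103/8  [C is the midpoint of FD]
4. C_y = 75/8  [C is the midpoint of FD]
   → C = (103/8, 75/8)
5. A_x = 16/3  [line 7/4·x + 35/4·y + -637/12 = 0 ∩ |AG|² = 1600/9]
6. A_y = 5  [line 7/4·x + 35/4·y + -637/12 = 0 ∩ |AG|² = 1600/9]
   → A = (16/3, 5)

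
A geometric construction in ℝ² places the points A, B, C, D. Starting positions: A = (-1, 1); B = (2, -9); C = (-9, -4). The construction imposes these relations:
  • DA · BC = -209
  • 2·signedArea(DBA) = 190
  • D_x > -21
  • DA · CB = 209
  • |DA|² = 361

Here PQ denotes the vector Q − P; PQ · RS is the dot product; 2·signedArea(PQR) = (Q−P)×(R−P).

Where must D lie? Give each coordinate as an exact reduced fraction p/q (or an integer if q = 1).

D = (-20, 1)

1. D_x = -20  [DA · CB = 209 ∩ 2·signedArea(DBA) = 190]
2. D_y = 1  [DA · CB = 209 ∩ 2·signedArea(DBA) = 190]
   → D = (-20, 1)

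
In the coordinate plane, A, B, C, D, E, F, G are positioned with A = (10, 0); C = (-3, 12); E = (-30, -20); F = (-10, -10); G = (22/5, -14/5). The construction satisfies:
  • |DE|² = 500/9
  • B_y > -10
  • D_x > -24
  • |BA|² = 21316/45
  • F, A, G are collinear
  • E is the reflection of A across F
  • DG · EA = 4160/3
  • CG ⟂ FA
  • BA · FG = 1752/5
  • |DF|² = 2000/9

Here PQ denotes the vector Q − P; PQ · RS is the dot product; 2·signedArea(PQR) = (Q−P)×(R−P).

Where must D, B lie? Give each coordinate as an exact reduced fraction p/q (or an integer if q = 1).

B = (-142/15, -146/15)
D = (-70/3, -50/3)

1. D_x = -70/3  [line -40·x + -20·y + -3800/3 = 0 ∩ |DE|² = 500/9]
2. D_y = -50/3  [line -40·x + -20·y + -3800/3 = 0 ∩ |DE|² = 500/9]
   → D = (-70/3, -50/3)
3. B_x = -142/15  [line -72/5·x + -36/5·y + -1032/5 = 0 ∩ |BA|² = 21316/45]
4. B_y = -146/15  [line -72/5·x + -36/5·y + -1032/5 = 0 ∩ |BA|² = 21316/45]
   → B = (-142/15, -146/15)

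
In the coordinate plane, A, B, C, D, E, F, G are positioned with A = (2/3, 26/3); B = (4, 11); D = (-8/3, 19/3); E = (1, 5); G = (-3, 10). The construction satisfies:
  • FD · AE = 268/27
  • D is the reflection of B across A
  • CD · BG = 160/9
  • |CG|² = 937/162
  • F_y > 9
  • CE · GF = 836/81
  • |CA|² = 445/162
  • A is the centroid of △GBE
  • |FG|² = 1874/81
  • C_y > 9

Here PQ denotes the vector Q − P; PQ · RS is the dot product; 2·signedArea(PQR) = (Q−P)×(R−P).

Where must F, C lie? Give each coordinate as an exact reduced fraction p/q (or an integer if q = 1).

C = (-11/18, 175/18)
F = (16/9, 85/9)

1. F_x = 16/9  [line -1/3·x + 11/3·y + -919/27 = 0 ∩ |FG|² = 1874/81]
2. F_y = 85/9  [line -1/3·x + 11/3·y + -919/27 = 0 ∩ |FG|² = 1874/81]
   → F = (16/9, 85/9)
3. C_x = -11/18  [CD · BG = 160/9 ∩ CE · GF = 836/81]
4. C_y = 175/18  [CD · BG = 160/9 ∩ CE · GF = 836/81]
   → C = (-11/18, 175/18)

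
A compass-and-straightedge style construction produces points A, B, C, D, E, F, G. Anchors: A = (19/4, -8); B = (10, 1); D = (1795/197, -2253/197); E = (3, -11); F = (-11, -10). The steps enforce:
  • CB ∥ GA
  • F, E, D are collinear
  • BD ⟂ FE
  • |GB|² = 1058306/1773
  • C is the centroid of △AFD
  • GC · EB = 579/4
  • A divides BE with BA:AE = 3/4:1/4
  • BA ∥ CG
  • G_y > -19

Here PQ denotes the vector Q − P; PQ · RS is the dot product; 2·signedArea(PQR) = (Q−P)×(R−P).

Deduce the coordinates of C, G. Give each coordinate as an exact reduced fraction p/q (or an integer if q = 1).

C = (2255/2364, -1933/197)
G = (-2539/591, -3706/197)

1. C_x = 2255/2364  [C is the centroid of △AFD]
2. C_y = -1933/197  [C is the centroid of △AFD]
   → C = (2255/2364, -1933/197)
3. G_x = -2539/591  [CB ∥ GA ∩ BA ∥ CG]
4. G_y = -3706/197  [CB ∥ GA ∩ BA ∥ CG]
   → G = (-2539/591, -3706/197)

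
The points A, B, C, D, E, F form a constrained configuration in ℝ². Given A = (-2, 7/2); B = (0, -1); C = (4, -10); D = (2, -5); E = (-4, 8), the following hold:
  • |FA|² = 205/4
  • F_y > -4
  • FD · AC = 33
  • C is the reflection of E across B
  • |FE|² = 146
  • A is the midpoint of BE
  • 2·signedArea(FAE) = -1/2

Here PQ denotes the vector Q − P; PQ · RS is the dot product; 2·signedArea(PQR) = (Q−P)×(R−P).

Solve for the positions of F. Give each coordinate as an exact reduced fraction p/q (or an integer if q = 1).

1. F_x = 1  [FD · AC = 33 ∩ 2·signedArea(FAE) = -1/2]
2. F_y = -3  [FD · AC = 33 ∩ 2·signedArea(FAE) = -1/2]
   → F = (1, -3)

F = (1, -3)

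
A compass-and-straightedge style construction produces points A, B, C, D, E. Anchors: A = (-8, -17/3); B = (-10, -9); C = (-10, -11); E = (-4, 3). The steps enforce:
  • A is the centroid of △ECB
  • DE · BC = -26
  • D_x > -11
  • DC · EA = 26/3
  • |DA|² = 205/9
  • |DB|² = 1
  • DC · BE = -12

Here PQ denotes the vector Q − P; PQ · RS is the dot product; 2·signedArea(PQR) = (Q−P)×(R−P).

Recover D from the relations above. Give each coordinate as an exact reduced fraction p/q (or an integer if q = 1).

D = (-10, -10)

1. D_x = -10  [DE · BC = -26 ∩ DC · EA = 26/3]
2. D_y = -10  [DE · BC = -26 ∩ DC · EA = 26/3]
   → D = (-10, -10)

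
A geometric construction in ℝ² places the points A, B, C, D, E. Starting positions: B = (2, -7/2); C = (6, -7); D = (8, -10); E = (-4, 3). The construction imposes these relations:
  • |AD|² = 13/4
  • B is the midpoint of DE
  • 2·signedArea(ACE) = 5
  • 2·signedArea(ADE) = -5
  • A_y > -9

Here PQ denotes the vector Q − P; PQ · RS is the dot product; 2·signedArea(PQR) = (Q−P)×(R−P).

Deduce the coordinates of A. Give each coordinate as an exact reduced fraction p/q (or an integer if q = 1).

1. A_x = 7  [2·signedArea(ADE) = -5 ∩ 2·signedArea(ACE) = 5]
2. A_y = -17/2  [2·signedArea(ADE) = -5 ∩ 2·signedArea(ACE) = 5]
   → A = (7, -17/2)

A = (7, -17/2)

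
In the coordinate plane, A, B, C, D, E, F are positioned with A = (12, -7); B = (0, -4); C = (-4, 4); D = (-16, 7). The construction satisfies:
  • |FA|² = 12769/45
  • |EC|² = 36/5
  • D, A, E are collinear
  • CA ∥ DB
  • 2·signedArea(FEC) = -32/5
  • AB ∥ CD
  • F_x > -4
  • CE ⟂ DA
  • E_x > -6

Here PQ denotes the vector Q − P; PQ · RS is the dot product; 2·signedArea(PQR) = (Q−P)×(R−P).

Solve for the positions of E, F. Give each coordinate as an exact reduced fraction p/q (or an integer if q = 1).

1. E_x = -26/5  [D, A, E are collinear ∩ CE ⟂ DA]
2. E_y = 8/5  [D, A, E are collinear ∩ CE ⟂ DA]
   → E = (-26/5, 8/5)
3. F_x = -46/15  [line -12/5·x + 6/5·y + -8 = 0 ∩ |FA|² = 12769/45]
4. F_y = 8/15  [line -12/5·x + 6/5·y + -8 = 0 ∩ |FA|² = 12769/45]
   → F = (-46/15, 8/15)

E = (-26/5, 8/5)
F = (-46/15, 8/15)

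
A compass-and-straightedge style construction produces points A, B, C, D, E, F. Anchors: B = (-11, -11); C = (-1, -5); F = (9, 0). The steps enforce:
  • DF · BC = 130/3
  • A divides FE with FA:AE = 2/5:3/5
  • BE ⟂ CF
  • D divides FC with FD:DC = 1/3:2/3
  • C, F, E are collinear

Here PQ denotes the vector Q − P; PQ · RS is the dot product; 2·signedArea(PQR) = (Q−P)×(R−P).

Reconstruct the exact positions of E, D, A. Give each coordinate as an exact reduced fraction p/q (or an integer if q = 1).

A = (21/25, -102/25)
D = (17/3, -5/3)
E = (-57/5, -51/5)

1. E_x = -57/5  [C, F, E are collinear ∩ BE ⟂ CF]
2. E_y = -51/5  [C, F, E are collinear ∩ BE ⟂ CF]
   → E = (-57/5, -51/5)
3. D_x = 17/3  [D divides FC with FD:DC = 1/3:2/3]
4. D_y = -5/3  [D divides FC with FD:DC = 1/3:2/3]
   → D = (17/3, -5/3)
5. A_x = 21/25  [A divides FE with FA:AE = 2/5:3/5]
6. A_y = -102/25  [A divides FE with FA:AE = 2/5:3/5]
   → A = (21/25, -102/25)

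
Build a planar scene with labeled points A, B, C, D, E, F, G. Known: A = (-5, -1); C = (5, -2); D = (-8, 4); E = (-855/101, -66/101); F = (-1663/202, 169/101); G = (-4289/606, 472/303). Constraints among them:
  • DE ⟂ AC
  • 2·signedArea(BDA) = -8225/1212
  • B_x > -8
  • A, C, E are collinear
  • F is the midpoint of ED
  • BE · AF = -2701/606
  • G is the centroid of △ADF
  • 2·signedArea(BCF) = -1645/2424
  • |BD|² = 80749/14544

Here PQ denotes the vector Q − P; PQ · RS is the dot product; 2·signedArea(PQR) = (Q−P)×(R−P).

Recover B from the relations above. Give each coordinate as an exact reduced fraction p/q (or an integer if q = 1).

B = (-2407/303, 1993/1212)

1. B_x = -2407/303  [2·signedArea(BDA) = -8225/1212 ∩ 2·signedArea(BCF) = -1645/2424]
2. B_y = 1993/1212  [2·signedArea(BDA) = -8225/1212 ∩ 2·signedArea(BCF) = -1645/2424]
   → B = (-2407/303, 1993/1212)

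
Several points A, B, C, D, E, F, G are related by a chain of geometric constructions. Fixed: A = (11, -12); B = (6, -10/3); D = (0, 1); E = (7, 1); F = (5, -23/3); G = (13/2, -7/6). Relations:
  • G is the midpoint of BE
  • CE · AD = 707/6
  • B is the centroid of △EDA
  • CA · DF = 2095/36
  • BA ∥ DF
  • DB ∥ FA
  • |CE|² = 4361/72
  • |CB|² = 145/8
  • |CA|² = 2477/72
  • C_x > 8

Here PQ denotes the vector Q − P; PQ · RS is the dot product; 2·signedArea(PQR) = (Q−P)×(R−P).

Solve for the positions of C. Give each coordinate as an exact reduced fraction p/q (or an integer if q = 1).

C = (35/4, -79/12)

1. C_x = 35/4  [CA · DF = 2095/36 ∩ CE · AD = 707/6]
2. C_y = -79/12  [CA · DF = 2095/36 ∩ CE · AD = 707/6]
   → C = (35/4, -79/12)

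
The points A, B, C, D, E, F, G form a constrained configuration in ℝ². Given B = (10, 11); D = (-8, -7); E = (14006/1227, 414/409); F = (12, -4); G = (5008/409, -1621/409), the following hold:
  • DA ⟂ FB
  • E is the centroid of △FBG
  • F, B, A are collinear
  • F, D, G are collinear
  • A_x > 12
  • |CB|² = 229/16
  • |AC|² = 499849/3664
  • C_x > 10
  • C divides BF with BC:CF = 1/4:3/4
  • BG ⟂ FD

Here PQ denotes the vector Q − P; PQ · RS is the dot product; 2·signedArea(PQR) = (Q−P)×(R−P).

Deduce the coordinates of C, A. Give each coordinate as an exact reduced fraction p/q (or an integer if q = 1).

1. C_x = 21/2  [C divides BF with BC:CF = 1/4:3/4]
2. C_y = 29/4  [C divides BF with BC:CF = 1/4:3/4]
   → C = (21/2, 29/4)
3. A_x = 2758/229  [F, B, A are collinear ∩ DA ⟂ FB]
4. A_y = -991/229  [F, B, A are collinear ∩ DA ⟂ FB]
   → A = (2758/229, -991/229)

A = (2758/229, -991/229)
C = (21/2, 29/4)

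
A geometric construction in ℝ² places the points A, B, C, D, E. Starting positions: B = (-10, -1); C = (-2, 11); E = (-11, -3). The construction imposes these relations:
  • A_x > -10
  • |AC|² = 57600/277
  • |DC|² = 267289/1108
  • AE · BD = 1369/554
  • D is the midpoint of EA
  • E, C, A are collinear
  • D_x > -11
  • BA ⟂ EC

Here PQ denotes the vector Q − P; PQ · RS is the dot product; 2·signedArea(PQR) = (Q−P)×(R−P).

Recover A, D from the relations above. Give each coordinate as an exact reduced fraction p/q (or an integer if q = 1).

A = (-2714/277, -313/277)
D = (-5761/554, -572/277)

1. A_x = -2714/277  [E, C, A are collinear ∩ BA ⟂ EC]
2. A_y = -313/277  [E, C, A are collinear ∩ BA ⟂ EC]
   → A = (-2714/277, -313/277)
3. D_x = -5761/554  [D is the midpoint of EA]
4. D_y = -572/277  [D is the midpoint of EA]
   → D = (-5761/554, -572/277)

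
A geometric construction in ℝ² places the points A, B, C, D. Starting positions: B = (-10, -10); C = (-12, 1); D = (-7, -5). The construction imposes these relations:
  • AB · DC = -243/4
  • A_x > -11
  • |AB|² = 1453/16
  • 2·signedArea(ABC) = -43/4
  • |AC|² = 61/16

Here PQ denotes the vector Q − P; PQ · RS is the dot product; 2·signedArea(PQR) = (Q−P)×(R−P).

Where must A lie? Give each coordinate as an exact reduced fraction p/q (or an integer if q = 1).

A = (-43/4, -1/2)

1. A_x = -43/4  [2·signedArea(ABC) = -43/4 ∩ AB · DC = -243/4]
2. A_y = -1/2  [2·signedArea(ABC) = -43/4 ∩ AB · DC = -243/4]
   → A = (-43/4, -1/2)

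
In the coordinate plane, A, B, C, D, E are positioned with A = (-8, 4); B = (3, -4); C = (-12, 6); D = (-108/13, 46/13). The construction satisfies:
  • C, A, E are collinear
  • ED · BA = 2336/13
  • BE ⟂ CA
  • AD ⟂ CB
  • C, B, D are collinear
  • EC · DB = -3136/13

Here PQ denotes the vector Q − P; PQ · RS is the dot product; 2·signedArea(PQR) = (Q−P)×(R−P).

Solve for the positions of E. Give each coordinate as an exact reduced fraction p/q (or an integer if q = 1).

1. E_x = 4  [C, A, E are collinear ∩ BE ⟂ CA]
2. E_y = -2  [C, A, E are collinear ∩ BE ⟂ CA]
   → E = (4, -2)

E = (4, -2)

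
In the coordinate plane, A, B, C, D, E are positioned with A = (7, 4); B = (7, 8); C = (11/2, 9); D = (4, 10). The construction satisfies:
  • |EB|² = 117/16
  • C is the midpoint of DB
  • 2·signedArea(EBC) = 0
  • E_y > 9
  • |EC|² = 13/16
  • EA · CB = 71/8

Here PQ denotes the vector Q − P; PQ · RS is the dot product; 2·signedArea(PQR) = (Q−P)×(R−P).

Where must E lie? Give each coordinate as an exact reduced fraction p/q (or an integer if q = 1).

1. E_x = 19/4  [2·signedArea(EBC) = 0 ∩ EA · CB = 71/8]
2. E_y = 19/2  [2·signedArea(EBC) = 0 ∩ EA · CB = 71/8]
   → E = (19/4, 19/2)

E = (19/4, 19/2)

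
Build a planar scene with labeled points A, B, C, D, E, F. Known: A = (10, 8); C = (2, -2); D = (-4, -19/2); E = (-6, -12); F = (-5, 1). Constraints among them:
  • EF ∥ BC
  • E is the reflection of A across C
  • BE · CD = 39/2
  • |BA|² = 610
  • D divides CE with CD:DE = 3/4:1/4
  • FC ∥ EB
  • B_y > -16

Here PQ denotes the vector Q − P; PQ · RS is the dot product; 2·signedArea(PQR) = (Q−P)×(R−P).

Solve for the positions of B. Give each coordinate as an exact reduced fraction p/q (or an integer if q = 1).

B = (1, -15)

1. B_x = 1  [EF ∥ BC ∩ FC ∥ EB]
2. B_y = -15  [EF ∥ BC ∩ FC ∥ EB]
   → B = (1, -15)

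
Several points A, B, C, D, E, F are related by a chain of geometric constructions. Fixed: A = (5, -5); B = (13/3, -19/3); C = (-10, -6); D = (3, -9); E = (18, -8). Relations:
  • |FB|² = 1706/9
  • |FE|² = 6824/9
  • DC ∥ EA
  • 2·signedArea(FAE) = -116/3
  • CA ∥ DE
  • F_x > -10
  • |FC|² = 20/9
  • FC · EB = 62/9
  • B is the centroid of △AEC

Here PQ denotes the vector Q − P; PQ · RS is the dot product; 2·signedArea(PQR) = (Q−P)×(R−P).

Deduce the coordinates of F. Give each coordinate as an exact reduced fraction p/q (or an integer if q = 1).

1. F_x = -28/3  [2·signedArea(FAE) = -116/3 ∩ FC · EB = 62/9]
2. F_y = -14/3  [2·signedArea(FAE) = -116/3 ∩ FC · EB = 62/9]
   → F = (-28/3, -14/3)

F = (-28/3, -14/3)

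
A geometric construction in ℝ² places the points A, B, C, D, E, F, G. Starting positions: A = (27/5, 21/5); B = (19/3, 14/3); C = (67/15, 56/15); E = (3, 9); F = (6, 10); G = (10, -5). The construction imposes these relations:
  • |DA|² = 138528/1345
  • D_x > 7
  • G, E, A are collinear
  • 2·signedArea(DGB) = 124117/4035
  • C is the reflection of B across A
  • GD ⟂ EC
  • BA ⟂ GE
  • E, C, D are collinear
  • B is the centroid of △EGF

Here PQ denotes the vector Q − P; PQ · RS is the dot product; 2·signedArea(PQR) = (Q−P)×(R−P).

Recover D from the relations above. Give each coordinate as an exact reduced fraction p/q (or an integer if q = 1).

D = (9579/1345, -7803/1345)

1. D_x = 9579/1345  [E, C, D are collinear ∩ GD ⟂ EC]
2. D_y = -7803/1345  [E, C, D are collinear ∩ GD ⟂ EC]
   → D = (9579/1345, -7803/1345)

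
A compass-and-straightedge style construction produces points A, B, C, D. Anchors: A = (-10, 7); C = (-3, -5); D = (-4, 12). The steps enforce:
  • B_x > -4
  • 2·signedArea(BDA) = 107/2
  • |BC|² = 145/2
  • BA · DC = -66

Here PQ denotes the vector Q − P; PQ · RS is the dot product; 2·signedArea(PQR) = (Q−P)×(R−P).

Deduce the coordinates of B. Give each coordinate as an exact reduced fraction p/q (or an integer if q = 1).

1. B_x = -7/2  [BA · DC = -66 ∩ 2·signedArea(BDA) = 107/2]
2. B_y = 7/2  [BA · DC = -66 ∩ 2·signedArea(BDA) = 107/2]
   → B = (-7/2, 7/2)

B = (-7/2, 7/2)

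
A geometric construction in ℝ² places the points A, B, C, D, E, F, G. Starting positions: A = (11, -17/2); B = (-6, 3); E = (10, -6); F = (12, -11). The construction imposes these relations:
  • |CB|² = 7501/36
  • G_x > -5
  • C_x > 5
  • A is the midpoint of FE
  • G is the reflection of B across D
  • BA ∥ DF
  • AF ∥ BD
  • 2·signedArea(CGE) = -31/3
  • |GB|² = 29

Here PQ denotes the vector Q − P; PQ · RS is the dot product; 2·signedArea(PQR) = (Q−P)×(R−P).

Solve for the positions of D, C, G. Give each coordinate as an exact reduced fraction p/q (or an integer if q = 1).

1. D_x = -5  [BA ∥ DF ∩ AF ∥ BD]
2. D_y = 1/2  [BA ∥ DF ∩ AF ∥ BD]
   → D = (-5, 1/2)
3. G_x = -4  [G is the reflection of B across D]
4. G_y = -2  [G is the reflection of B across D]
   → G = (-4, -2)
5. C_x = 17/3  [line 4·x + 14·y + 163/3 = 0 ∩ |CB|² = 7501/36]
6. C_y = -11/2  [line 4·x + 14·y + 163/3 = 0 ∩ |CB|² = 7501/36]
   → C = (17/3, -11/2)

C = (17/3, -11/2)
D = (-5, 1/2)
G = (-4, -2)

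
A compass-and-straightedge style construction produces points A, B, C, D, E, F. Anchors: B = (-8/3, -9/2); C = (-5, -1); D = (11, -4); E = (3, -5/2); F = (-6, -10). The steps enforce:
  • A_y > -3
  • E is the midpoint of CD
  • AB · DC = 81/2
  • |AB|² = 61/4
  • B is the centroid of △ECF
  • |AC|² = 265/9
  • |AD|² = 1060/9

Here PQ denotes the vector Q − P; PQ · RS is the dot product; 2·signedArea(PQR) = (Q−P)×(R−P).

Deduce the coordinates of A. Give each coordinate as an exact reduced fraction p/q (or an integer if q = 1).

1. A_x = 1/3  [line 16·x + -3·y + -34/3 = 0 ∩ |AB|² = 61/4]
2. A_y = -2  [line 16·x + -3·y + -34/3 = 0 ∩ |AB|² = 61/4]
   → A = (1/3, -2)

A = (1/3, -2)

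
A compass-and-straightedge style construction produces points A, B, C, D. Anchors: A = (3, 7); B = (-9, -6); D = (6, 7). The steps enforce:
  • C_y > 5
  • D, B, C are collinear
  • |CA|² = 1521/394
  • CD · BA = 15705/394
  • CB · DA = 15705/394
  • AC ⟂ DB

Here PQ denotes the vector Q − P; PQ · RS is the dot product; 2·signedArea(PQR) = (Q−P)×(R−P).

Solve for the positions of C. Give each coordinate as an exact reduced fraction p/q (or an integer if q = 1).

1. C_x = 1689/394  [D, B, C are collinear ∩ AC ⟂ DB]
2. C_y = 2173/394  [D, B, C are collinear ∩ AC ⟂ DB]
   → C = (1689/394, 2173/394)

C = (1689/394, 2173/394)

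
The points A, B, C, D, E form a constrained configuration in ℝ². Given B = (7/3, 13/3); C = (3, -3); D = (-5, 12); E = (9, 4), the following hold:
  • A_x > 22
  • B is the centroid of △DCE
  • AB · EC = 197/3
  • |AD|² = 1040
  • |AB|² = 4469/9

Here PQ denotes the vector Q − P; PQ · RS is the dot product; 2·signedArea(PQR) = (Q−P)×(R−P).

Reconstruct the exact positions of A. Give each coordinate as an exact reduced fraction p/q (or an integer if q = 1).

A = (23, -4)

1. A_x = 23  [line 6·x + 7·y + -110 = 0 ∩ |AB|² = 4469/9]
2. A_y = -4  [line 6·x + 7·y + -110 = 0 ∩ |AB|² = 4469/9]
   → A = (23, -4)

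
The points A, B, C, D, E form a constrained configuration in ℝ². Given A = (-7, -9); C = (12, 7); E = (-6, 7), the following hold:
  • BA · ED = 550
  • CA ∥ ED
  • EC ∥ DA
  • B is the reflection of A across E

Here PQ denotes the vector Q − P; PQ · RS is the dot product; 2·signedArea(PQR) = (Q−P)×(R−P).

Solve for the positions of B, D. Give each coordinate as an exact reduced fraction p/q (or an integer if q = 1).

B = (-5, 23)
D = (-25, -9)

1. B_x = -5  [B is the reflection of A across E]
2. B_y = 23  [B is the reflection of A across E]
   → B = (-5, 23)
3. D_x = -25  [EC ∥ DA ∩ CA ∥ ED]
4. D_y = -9  [EC ∥ DA ∩ CA ∥ ED]
   → D = (-25, -9)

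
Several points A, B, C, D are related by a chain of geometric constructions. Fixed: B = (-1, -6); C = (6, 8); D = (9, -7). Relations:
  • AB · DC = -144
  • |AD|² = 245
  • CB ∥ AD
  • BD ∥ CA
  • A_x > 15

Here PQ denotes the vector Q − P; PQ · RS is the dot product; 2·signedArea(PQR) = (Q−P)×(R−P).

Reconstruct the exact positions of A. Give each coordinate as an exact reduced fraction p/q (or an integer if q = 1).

A = (16, 7)

1. A_x = 16  [CB ∥ AD ∩ BD ∥ CA]
2. A_y = 7  [CB ∥ AD ∩ BD ∥ CA]
   → A = (16, 7)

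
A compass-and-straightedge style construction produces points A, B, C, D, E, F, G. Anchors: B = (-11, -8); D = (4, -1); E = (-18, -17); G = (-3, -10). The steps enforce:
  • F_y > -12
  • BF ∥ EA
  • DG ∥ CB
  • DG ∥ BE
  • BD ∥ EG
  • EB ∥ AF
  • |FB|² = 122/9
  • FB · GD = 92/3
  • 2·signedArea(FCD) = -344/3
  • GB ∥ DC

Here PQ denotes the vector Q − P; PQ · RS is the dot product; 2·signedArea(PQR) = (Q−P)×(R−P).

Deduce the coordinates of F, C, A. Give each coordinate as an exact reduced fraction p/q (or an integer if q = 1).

1. C_x = -4  [DG ∥ CB ∩ GB ∥ DC]
2. C_y = 1  [DG ∥ CB ∩ GB ∥ DC]
   → C = (-4, 1)
3. F_x = -32/3  [FB · GD = 92/3 ∩ 2·signedArea(FCD) = -344/3]
4. F_y = -35/3  [FB · GD = 92/3 ∩ 2·signedArea(FCD) = -344/3]
   → F = (-32/3, -35/3)
5. A_x = -53/3  [EB ∥ AF ∩ BF ∥ EA]
6. A_y = -62/3  [EB ∥ AF ∩ BF ∥ EA]
   → A = (-53/3, -62/3)

A = (-53/3, -62/3)
C = (-4, 1)
F = (-32/3, -35/3)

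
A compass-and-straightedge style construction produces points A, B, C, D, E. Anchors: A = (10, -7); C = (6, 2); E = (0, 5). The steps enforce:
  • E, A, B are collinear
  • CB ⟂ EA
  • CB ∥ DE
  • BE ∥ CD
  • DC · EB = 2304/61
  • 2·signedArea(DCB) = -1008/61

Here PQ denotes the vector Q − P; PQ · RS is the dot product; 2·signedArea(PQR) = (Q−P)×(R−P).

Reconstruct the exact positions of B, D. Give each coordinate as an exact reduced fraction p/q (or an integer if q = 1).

1. B_x = 240/61  [E, A, B are collinear ∩ CB ⟂ EA]
2. B_y = 17/61  [E, A, B are collinear ∩ CB ⟂ EA]
   → B = (240/61, 17/61)
3. D_x = 126/61  [CB ∥ DE ∩ BE ∥ CD]
4. D_y = 410/61  [CB ∥ DE ∩ BE ∥ CD]
   → D = (126/61, 410/61)

B = (240/61, 17/61)
D = (126/61, 410/61)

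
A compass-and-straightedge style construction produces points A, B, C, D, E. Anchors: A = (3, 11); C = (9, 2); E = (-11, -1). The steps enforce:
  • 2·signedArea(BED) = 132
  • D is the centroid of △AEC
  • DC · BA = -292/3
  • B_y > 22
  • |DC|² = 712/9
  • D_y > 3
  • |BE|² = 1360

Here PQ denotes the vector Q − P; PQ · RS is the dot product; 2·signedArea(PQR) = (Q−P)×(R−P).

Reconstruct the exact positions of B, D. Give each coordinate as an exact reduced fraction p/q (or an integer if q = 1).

1. D_x = 1/3  [D is the centroid of △AEC]
2. D_y = 4  [D is the centroid of △AEC]
   → D = (1/3, 4)
3. B_x = 17  [2·signedArea(BED) = 132 ∩ DC · BA = -292/3]
4. B_y = 23  [2·signedArea(BED) = 132 ∩ DC · BA = -292/3]
   → B = (17, 23)

B = (17, 23)
D = (1/3, 4)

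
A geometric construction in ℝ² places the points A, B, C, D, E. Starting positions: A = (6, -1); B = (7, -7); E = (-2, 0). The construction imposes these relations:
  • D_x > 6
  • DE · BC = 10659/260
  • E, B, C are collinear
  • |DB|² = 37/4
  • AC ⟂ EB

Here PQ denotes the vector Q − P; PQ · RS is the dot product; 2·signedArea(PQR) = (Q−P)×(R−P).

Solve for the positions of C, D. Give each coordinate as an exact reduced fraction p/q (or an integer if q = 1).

C = (451/130, -553/130)
D = (13/2, -4)

1. C_x = 451/130  [E, B, C are collinear ∩ AC ⟂ EB]
2. C_y = -553/130  [E, B, C are collinear ∩ AC ⟂ EB]
   → C = (451/130, -553/130)
3. D_x = 13/2  [line 459/130·x + -357/130·y + -8823/260 = 0 ∩ |DB|² = 37/4]
4. D_y = -4  [line 459/130·x + -357/130·y + -8823/260 = 0 ∩ |DB|² = 37/4]
   → D = (13/2, -4)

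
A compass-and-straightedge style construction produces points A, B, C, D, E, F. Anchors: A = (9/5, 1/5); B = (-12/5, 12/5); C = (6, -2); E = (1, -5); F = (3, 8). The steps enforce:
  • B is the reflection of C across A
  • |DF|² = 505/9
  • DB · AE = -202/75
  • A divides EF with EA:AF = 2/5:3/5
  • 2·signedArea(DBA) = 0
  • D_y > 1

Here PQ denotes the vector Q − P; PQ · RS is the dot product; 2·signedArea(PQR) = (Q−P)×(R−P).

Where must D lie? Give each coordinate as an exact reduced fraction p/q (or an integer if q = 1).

D = (-1, 5/3)

1. D_x = -1  [2·signedArea(DBA) = 0 ∩ DB · AE = -202/75]
2. D_y = 5/3  [2·signedArea(DBA) = 0 ∩ DB · AE = -202/75]
   → D = (-1, 5/3)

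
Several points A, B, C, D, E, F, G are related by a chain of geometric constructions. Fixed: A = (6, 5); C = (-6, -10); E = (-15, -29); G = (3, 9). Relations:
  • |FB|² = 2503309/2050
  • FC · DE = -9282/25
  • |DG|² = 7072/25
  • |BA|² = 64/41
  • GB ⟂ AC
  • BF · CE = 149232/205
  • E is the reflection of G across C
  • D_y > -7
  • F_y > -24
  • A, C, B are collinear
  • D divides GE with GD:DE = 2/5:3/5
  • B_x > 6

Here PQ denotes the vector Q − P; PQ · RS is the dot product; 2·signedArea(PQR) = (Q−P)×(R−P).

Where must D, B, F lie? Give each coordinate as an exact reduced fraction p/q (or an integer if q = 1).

1. D_x = -21/5  [D divides GE with GD:DE = 2/5:3/5]
2. D_y = -31/5  [D divides GE with GD:DE = 2/5:3/5]
   → D = (-21/5, -31/5)
3. B_x = 278/41  [A, C, B are collinear ∩ GB ⟂ AC]
4. B_y = 245/41  [A, C, B are collinear ∩ GB ⟂ AC]
   → B = (278/41, 245/41)
5. F_x = -123/10  [line 54/5·x + 114/5·y + 16602/25 = 0 ∩ |FB|² = 2503309/2050]
6. F_y = -233/10  [line 54/5·x + 114/5·y + 16602/25 = 0 ∩ |FB|² = 2503309/2050]
   → F = (-123/10, -233/10)

B = (278/41, 245/41)
D = (-21/5, -31/5)
F = (-123/10, -233/10)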